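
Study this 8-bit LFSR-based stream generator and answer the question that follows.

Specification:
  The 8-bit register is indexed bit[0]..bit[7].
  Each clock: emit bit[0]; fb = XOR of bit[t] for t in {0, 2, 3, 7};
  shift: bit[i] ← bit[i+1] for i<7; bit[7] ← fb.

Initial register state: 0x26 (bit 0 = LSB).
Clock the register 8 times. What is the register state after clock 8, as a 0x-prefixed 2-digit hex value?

reg_0 = 0x26
clock 1: out=0, reg = 0x93
clock 2: out=1, reg = 0x49
clock 3: out=1, reg = 0x24
clock 4: out=0, reg = 0x92
clock 5: out=0, reg = 0xC9
clock 6: out=1, reg = 0xE4
clock 7: out=0, reg = 0x72
clock 8: out=0, reg = 0x39

0x39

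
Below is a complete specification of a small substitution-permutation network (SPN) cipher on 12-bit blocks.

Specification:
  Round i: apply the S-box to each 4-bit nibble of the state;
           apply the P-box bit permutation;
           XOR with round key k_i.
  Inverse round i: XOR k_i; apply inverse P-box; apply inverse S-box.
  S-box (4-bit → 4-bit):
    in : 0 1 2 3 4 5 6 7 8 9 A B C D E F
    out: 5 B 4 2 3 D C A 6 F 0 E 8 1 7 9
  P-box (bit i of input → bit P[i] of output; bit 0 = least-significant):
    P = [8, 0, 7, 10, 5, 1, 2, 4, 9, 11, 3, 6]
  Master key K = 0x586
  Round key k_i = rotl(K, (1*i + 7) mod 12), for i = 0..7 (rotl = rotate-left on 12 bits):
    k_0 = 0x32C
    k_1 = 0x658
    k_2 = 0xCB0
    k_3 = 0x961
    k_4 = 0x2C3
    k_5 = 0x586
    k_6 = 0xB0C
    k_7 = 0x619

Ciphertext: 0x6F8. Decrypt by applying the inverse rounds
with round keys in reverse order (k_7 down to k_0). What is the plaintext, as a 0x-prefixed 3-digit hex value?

0x0F2

s_0 = ciphertext = 0x6F8
s_1 = InvRound(s_0, k_7) = 0xCD8
s_2 = InvRound(s_1, k_6) = 0xF65
s_3 = InvRound(s_2, k_5) = 0x148
s_4 = InvRound(s_3, k_4) = 0x03E
s_5 = InvRound(s_4, k_3) = 0xBB4
s_6 = InvRound(s_5, k_2) = 0xD2F
s_7 = InvRound(s_6, k_1) = 0x194
s_8 = InvRound(s_7, k_0) = 0x0F2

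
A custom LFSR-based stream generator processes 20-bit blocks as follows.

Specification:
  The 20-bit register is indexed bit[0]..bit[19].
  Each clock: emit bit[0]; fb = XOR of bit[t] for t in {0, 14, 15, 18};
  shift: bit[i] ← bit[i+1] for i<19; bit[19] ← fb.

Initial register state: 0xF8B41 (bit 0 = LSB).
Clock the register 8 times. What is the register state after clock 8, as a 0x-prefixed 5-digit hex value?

0xBFF8B

reg_0 = 0xF8B41
clock 1: out=1, reg = 0xFC5A0
clock 2: out=0, reg = 0xFE2D0
clock 3: out=0, reg = 0xFF168
clock 4: out=0, reg = 0xFF8B4
clock 5: out=0, reg = 0xFFC5A
clock 6: out=0, reg = 0xFFE2D
clock 7: out=1, reg = 0x7FF16
clock 8: out=0, reg = 0xBFF8B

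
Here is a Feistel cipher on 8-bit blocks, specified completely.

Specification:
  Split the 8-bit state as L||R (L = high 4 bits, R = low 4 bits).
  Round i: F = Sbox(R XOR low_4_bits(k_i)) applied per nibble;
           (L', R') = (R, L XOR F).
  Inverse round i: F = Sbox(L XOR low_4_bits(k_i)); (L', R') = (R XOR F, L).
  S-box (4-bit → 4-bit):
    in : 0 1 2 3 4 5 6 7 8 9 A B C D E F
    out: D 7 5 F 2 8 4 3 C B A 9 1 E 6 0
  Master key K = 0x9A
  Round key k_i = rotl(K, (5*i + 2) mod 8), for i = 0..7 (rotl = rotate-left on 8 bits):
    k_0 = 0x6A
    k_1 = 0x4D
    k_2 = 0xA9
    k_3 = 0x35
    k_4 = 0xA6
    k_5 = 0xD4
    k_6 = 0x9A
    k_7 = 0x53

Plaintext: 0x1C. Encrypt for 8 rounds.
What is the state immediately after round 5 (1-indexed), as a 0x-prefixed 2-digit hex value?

0x9E

s_0 = plaintext = 0x1C
s_1 = Round(s_0, k_0) = 0xC5
s_2 = Round(s_1, k_1) = 0x50
s_3 = Round(s_2, k_2) = 0x0E
s_4 = Round(s_3, k_3) = 0xE9
s_5 = Round(s_4, k_4) = 0x9E
s_6 = Round(s_5, k_5) = 0xE3
s_7 = Round(s_6, k_6) = 0x35
s_8 = Round(s_7, k_7) = 0x57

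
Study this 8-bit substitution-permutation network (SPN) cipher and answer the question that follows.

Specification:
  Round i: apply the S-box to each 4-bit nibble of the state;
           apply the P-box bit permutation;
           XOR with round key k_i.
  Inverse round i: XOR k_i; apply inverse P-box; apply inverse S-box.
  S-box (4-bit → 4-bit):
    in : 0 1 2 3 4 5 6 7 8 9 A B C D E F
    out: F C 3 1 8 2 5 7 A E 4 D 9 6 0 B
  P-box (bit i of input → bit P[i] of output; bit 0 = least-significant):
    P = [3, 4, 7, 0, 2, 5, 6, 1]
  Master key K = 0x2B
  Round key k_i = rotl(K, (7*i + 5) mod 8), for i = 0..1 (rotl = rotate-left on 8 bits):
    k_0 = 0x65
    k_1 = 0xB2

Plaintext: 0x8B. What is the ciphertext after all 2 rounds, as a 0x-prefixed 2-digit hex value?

s_0 = plaintext = 0x8B
s_1 = Round(s_0, k_0) = 0xCE
s_2 = Round(s_1, k_1) = 0xB4

0xB4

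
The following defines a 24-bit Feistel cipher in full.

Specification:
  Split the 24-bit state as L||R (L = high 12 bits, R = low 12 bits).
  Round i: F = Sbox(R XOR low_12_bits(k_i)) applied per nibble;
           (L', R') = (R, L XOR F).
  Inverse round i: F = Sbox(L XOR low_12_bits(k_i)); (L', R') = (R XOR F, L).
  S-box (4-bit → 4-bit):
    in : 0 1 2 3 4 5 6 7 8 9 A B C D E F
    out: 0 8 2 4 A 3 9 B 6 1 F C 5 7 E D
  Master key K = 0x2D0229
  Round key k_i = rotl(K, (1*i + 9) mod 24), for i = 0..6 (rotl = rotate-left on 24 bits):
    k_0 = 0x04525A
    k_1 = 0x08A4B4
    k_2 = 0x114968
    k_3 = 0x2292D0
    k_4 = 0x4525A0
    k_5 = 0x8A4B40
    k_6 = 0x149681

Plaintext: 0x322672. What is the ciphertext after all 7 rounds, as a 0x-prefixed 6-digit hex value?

0x63DB50

s_0 = plaintext = 0x322672
s_1 = Round(s_0, k_0) = 0x672904
s_2 = Round(s_1, k_1) = 0x9041B2
s_3 = Round(s_2, k_2) = 0x1B2F7B
s_4 = Round(s_3, k_3) = 0xF7B64E
s_5 = Round(s_4, k_4) = 0x64EB95
s_6 = Round(s_5, k_5) = 0xB9563D
s_7 = Round(s_6, k_6) = 0x63DB50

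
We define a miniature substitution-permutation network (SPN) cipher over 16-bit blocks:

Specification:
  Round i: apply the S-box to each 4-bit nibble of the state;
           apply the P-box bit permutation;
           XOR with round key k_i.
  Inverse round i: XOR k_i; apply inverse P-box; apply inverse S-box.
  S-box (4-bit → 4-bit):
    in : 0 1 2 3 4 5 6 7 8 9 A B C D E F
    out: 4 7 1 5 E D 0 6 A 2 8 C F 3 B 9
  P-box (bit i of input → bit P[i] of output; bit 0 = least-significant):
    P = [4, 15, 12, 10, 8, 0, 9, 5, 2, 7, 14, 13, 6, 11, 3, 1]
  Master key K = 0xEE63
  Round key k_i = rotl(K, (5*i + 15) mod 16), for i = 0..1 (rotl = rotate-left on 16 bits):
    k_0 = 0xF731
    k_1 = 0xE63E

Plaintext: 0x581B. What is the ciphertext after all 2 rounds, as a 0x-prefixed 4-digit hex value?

0xAB54

s_0 = plaintext = 0x581B
s_1 = Round(s_0, k_0) = 0xC0FA
s_2 = Round(s_1, k_1) = 0xAB54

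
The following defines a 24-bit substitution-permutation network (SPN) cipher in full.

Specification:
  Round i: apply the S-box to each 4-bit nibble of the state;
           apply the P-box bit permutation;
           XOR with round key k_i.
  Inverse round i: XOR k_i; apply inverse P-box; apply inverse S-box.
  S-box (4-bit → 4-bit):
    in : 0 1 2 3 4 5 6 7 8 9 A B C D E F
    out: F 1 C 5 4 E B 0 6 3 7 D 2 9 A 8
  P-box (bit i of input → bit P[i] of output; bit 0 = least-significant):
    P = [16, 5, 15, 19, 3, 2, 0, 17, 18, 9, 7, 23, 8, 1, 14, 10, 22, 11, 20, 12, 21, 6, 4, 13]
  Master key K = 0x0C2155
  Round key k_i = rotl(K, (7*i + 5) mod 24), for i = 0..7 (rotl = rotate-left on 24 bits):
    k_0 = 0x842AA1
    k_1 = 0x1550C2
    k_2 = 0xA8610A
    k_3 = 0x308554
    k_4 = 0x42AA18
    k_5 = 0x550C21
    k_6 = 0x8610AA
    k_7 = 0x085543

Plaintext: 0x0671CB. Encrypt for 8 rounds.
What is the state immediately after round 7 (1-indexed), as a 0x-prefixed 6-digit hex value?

0xC67403

s_0 = plaintext = 0x0671CB
s_1 = Round(s_0, k_0) = 0xE992F5
s_2 = Round(s_1, k_1) = 0xDFF920
s_3 = Round(s_2, k_2) = 0x87D72B
s_4 = Round(s_3, k_3) = 0x3B0005
s_5 = Round(s_4, k_4) = 0xBC7DA7
s_6 = Round(s_5, k_5) = 0xF1243C
s_7 = Round(s_6, k_6) = 0xC67403
s_8 = Round(s_7, k_7) = 0x4BCD8E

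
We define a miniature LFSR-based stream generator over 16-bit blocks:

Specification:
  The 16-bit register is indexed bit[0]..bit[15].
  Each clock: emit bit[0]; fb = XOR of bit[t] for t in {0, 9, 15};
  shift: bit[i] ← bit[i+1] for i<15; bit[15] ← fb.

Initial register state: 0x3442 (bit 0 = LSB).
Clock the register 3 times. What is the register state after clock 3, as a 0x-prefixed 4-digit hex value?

0x0688

reg_0 = 0x3442
clock 1: out=0, reg = 0x1A21
clock 2: out=1, reg = 0x0D10
clock 3: out=0, reg = 0x0688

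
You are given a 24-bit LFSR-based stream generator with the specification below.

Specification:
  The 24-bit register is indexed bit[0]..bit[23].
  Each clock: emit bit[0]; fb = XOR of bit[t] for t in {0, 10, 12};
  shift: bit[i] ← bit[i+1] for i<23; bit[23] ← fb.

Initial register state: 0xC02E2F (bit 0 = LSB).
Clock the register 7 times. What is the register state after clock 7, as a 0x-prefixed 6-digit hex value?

reg_0 = 0xC02E2F
clock 1: out=1, reg = 0x601717
clock 2: out=1, reg = 0xB00B8B
clock 3: out=1, reg = 0xD805C5
clock 4: out=1, reg = 0x6C02E2
clock 5: out=0, reg = 0x360171
clock 6: out=1, reg = 0x9B00B8
clock 7: out=0, reg = 0x4D805C

0x4D805C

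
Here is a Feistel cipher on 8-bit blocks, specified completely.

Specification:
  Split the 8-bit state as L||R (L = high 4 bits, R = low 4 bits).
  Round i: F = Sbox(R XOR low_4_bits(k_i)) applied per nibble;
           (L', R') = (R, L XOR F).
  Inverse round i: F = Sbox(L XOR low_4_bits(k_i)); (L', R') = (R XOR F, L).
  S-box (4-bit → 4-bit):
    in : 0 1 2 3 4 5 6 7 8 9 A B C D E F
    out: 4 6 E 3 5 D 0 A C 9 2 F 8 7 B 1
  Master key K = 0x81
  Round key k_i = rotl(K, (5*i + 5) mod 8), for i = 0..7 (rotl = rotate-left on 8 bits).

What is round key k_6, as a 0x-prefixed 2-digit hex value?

0x0C

K = 0x81
k_0 = rotl(K, (5*0+5) mod 8) = rotl(K, 5) = 0x30
k_1 = rotl(K, (5*1+5) mod 8) = rotl(K, 2) = 0x06
k_2 = rotl(K, (5*2+5) mod 8) = rotl(K, 7) = 0xC0
k_3 = rotl(K, (5*3+5) mod 8) = rotl(K, 4) = 0x18
k_4 = rotl(K, (5*4+5) mod 8) = rotl(K, 1) = 0x03
k_5 = rotl(K, (5*5+5) mod 8) = rotl(K, 6) = 0x60
k_6 = rotl(K, (5*6+5) mod 8) = rotl(K, 3) = 0x0C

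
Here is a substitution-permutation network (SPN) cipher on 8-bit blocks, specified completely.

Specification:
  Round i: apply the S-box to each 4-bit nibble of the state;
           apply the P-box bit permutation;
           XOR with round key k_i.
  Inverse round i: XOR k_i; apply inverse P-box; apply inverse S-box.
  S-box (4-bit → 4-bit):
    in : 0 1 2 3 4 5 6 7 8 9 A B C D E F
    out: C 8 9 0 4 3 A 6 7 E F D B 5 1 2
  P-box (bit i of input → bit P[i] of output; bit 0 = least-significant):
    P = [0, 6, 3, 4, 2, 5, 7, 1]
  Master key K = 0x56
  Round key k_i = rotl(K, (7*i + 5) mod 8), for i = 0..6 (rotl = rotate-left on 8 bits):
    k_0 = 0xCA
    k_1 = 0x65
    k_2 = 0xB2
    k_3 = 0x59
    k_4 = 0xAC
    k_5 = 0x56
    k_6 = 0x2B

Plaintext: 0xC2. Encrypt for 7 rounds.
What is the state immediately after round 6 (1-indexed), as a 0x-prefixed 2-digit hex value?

s_0 = plaintext = 0xC2
s_1 = Round(s_0, k_0) = 0xFD
s_2 = Round(s_1, k_1) = 0x4C
s_3 = Round(s_2, k_2) = 0x63
s_4 = Round(s_3, k_3) = 0x7B
s_5 = Round(s_4, k_4) = 0x15
s_6 = Round(s_5, k_5) = 0x15
s_7 = Round(s_6, k_6) = 0x68

0x15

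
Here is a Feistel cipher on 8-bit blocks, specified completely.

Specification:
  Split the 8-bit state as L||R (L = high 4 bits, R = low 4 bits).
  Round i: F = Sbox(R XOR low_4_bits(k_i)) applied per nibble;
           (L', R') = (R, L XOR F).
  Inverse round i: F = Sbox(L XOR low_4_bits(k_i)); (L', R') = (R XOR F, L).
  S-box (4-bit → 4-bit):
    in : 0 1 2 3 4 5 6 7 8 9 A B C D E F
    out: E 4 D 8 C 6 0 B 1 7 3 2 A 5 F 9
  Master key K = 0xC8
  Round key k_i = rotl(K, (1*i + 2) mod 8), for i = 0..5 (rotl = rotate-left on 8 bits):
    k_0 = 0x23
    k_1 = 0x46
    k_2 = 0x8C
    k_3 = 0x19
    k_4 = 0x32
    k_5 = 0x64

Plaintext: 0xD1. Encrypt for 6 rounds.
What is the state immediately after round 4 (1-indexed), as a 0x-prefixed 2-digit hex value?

s_0 = plaintext = 0xD1
s_1 = Round(s_0, k_0) = 0x10
s_2 = Round(s_1, k_1) = 0x01
s_3 = Round(s_2, k_2) = 0x15
s_4 = Round(s_3, k_3) = 0x5B
s_5 = Round(s_4, k_4) = 0xB2
s_6 = Round(s_5, k_5) = 0x2B

0x5B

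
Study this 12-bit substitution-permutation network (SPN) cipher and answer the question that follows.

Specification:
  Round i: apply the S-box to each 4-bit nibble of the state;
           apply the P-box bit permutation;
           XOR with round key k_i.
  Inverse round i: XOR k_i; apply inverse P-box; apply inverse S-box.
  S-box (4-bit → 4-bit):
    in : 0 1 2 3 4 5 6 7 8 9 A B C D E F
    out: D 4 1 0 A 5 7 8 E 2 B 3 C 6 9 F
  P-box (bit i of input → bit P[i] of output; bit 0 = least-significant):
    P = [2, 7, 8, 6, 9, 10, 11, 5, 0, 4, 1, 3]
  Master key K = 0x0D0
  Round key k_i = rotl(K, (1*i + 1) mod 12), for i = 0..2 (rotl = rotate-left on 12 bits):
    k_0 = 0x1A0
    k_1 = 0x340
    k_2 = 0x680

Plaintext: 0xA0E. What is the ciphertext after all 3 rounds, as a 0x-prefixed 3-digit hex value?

s_0 = plaintext = 0xA0E
s_1 = Round(s_0, k_0) = 0xBDD
s_2 = Round(s_1, k_1) = 0xED1
s_3 = Round(s_2, k_2) = 0xB89

0xB89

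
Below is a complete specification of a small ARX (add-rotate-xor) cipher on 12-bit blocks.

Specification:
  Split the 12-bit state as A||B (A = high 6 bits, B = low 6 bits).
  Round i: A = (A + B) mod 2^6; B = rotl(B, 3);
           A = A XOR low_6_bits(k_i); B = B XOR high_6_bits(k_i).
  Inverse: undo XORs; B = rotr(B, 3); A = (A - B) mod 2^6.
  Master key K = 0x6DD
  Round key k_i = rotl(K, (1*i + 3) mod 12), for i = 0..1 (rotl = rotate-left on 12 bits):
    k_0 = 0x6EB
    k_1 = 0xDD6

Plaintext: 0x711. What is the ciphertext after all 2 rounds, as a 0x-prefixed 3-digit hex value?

s_0 = plaintext = 0x711
s_1 = Round(s_0, k_0) = 0x191
s_2 = Round(s_1, k_1) = 0x07D

0x07D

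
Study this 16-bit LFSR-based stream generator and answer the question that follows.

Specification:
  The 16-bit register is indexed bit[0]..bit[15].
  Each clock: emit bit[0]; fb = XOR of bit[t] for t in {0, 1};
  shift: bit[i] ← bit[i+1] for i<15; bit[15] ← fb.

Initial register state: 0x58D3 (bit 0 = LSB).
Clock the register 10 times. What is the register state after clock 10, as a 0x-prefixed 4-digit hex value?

0x2E96

reg_0 = 0x58D3
clock 1: out=1, reg = 0x2C69
clock 2: out=1, reg = 0x9634
clock 3: out=0, reg = 0x4B1A
clock 4: out=0, reg = 0xA58D
clock 5: out=1, reg = 0xD2C6
clock 6: out=0, reg = 0xE963
clock 7: out=1, reg = 0x74B1
clock 8: out=1, reg = 0xBA58
clock 9: out=0, reg = 0x5D2C
clock 10: out=0, reg = 0x2E96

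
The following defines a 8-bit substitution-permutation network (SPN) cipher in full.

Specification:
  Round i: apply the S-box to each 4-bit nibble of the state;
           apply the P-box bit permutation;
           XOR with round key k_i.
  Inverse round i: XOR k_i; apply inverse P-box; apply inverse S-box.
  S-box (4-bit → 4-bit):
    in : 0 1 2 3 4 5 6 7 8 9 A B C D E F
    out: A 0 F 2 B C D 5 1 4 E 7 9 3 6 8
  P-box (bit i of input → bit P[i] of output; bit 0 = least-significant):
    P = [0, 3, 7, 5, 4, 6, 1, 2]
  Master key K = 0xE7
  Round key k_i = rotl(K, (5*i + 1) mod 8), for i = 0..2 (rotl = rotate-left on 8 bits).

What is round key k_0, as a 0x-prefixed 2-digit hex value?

K = 0xE7
k_0 = rotl(K, (5*0+1) mod 8) = rotl(K, 1) = 0xCF

0xCF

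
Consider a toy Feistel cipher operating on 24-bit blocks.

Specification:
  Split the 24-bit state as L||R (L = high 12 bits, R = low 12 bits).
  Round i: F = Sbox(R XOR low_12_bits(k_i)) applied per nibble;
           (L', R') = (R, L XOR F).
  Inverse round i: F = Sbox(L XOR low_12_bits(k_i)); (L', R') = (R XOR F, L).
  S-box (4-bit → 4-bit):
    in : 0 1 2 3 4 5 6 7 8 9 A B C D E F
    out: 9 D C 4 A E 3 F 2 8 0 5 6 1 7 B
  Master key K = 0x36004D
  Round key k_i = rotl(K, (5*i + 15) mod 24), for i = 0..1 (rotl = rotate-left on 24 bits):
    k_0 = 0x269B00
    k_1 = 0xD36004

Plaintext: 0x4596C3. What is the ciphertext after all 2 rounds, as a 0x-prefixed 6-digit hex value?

0x53D88B

s_0 = plaintext = 0x4596C3
s_1 = Round(s_0, k_0) = 0x6C353D
s_2 = Round(s_1, k_1) = 0x53D88B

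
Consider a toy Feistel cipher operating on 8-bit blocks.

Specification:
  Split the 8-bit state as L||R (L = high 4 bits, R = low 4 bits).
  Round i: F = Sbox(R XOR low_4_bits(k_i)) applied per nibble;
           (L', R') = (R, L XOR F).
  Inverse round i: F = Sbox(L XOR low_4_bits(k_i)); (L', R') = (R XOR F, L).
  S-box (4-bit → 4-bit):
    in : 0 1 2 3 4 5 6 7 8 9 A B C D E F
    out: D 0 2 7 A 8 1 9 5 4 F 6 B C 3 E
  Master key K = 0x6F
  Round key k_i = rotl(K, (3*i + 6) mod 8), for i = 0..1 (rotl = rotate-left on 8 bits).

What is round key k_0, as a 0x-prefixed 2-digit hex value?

0xDB

K = 0x6F
k_0 = rotl(K, (3*0+6) mod 8) = rotl(K, 6) = 0xDB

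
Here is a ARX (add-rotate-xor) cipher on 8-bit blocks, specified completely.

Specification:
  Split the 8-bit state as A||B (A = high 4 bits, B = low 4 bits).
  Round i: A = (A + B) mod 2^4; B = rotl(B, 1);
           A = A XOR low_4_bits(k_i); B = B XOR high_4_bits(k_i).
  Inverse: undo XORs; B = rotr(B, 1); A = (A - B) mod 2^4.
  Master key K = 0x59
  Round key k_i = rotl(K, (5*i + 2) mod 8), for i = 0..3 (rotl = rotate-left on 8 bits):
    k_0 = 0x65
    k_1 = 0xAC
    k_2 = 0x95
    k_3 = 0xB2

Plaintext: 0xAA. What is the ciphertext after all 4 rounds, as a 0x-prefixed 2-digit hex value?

0x3B

s_0 = plaintext = 0xAA
s_1 = Round(s_0, k_0) = 0x13
s_2 = Round(s_1, k_1) = 0x8C
s_3 = Round(s_2, k_2) = 0x10
s_4 = Round(s_3, k_3) = 0x3B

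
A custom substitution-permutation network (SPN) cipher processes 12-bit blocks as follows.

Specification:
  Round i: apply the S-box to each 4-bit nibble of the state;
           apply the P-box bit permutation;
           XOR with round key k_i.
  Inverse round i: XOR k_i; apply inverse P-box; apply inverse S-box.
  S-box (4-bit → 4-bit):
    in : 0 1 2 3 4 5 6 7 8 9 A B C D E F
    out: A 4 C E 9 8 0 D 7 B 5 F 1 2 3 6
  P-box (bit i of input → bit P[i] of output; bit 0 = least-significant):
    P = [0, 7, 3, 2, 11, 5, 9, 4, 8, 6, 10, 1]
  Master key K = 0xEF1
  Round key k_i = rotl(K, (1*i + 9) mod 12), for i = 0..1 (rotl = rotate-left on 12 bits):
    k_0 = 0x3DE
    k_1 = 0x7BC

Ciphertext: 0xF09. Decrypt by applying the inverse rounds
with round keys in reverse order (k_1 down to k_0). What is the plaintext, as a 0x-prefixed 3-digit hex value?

0xB64

s_0 = ciphertext = 0xF09
s_1 = InvRound(s_0, k_1) = 0x699
s_2 = InvRound(s_1, k_0) = 0xB64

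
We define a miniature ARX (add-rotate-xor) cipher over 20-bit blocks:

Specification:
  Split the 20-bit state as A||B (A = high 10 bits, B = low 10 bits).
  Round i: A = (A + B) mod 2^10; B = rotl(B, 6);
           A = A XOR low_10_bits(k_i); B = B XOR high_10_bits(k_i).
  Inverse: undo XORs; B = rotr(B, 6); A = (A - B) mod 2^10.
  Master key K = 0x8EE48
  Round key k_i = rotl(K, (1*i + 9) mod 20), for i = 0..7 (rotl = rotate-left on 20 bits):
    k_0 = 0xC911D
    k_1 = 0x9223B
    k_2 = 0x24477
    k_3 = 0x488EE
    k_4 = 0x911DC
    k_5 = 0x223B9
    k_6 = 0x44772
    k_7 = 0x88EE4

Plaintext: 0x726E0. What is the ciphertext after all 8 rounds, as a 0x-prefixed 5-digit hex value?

s_0 = plaintext = 0x726E0
s_1 = Round(s_0, k_0) = 0x6D30A
s_2 = Round(s_1, k_1) = 0xA14F8
s_3 = Round(s_2, k_2) = 0xC2A9E
s_4 = Round(s_3, k_3) = 0x51A8B
s_5 = Round(s_4, k_4) = 0x834AC
s_6 = Round(s_5, k_5) = 0x40382
s_7 = Round(s_6, k_6) = 0xFC1A9
s_8 = Round(s_7, k_7) = 0xDF479

0xDF479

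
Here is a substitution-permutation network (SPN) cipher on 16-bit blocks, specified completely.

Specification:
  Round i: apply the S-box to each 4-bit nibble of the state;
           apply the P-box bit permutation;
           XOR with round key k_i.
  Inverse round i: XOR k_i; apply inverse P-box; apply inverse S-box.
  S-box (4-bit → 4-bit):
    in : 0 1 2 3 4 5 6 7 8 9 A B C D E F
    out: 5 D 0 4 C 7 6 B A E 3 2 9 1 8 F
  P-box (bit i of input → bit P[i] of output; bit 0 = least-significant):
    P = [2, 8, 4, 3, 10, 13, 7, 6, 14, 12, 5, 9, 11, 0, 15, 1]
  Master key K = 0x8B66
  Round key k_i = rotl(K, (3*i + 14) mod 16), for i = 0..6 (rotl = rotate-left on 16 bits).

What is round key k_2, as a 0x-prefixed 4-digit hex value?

0xB668

K = 0x8B66
k_0 = rotl(K, (3*0+14) mod 16) = rotl(K, 14) = 0xA2D9
k_1 = rotl(K, (3*1+14) mod 16) = rotl(K, 1) = 0x16CD
k_2 = rotl(K, (3*2+14) mod 16) = rotl(K, 4) = 0xB668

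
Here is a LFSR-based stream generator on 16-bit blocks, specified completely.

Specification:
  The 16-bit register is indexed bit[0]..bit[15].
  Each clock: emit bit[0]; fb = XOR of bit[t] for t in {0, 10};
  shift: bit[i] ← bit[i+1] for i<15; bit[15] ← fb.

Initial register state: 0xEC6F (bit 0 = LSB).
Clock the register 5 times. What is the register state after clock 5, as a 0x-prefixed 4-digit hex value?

0xA763

reg_0 = 0xEC6F
clock 1: out=1, reg = 0x7637
clock 2: out=1, reg = 0x3B1B
clock 3: out=1, reg = 0x9D8D
clock 4: out=1, reg = 0x4EC6
clock 5: out=0, reg = 0xA763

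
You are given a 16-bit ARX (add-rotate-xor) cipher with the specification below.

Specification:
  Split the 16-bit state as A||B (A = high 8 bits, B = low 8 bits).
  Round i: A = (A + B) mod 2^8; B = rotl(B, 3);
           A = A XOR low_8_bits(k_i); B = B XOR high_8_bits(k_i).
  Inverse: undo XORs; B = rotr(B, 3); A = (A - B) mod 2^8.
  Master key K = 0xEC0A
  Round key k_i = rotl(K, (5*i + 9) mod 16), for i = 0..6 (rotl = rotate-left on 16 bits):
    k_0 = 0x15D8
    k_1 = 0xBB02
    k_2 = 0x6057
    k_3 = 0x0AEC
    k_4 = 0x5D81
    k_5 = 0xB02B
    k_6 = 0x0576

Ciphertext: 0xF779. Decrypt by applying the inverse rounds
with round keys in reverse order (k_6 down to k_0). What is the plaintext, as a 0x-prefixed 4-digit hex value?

0xF2A9

s_0 = ciphertext = 0xF779
s_1 = InvRound(s_0, k_6) = 0xF28F
s_2 = InvRound(s_1, k_5) = 0xF2E7
s_3 = InvRound(s_2, k_4) = 0x1C57
s_4 = InvRound(s_3, k_3) = 0x45AB
s_5 = InvRound(s_4, k_2) = 0x9979
s_6 = InvRound(s_5, k_1) = 0x4358
s_7 = InvRound(s_6, k_0) = 0xF2A9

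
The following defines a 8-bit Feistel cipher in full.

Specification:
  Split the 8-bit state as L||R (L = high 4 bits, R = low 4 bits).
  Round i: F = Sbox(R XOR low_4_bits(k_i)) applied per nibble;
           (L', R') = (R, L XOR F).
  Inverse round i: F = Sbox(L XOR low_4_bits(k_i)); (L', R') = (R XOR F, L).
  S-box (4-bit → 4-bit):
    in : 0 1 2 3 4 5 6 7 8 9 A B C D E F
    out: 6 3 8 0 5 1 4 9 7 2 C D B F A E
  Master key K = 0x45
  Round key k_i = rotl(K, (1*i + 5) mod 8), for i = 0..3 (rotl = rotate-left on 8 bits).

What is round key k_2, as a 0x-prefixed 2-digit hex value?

0xA2

K = 0x45
k_0 = rotl(K, (1*0+5) mod 8) = rotl(K, 5) = 0xA8
k_1 = rotl(K, (1*1+5) mod 8) = rotl(K, 6) = 0x51
k_2 = rotl(K, (1*2+5) mod 8) = rotl(K, 7) = 0xA2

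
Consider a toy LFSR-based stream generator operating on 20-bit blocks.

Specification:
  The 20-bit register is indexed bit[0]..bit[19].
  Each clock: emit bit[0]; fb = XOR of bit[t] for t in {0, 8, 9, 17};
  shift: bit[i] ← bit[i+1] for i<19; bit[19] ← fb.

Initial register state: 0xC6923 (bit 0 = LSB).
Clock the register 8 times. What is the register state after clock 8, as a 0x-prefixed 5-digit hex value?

reg_0 = 0xC6923
clock 1: out=1, reg = 0x63491
clock 2: out=1, reg = 0x31A48
clock 3: out=0, reg = 0x18D24
clock 4: out=0, reg = 0x8C692
clock 5: out=0, reg = 0xC6349
clock 6: out=1, reg = 0xE31A4
clock 7: out=0, reg = 0x718D2
clock 8: out=0, reg = 0xB8C69

0xB8C69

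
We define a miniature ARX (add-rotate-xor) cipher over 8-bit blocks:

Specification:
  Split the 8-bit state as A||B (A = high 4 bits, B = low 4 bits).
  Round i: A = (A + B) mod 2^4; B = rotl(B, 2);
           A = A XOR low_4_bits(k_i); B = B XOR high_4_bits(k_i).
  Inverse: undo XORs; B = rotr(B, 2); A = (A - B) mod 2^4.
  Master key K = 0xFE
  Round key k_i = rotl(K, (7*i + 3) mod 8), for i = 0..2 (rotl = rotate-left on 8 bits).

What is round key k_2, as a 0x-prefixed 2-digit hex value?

K = 0xFE
k_0 = rotl(K, (7*0+3) mod 8) = rotl(K, 3) = 0xF7
k_1 = rotl(K, (7*1+3) mod 8) = rotl(K, 2) = 0xFB
k_2 = rotl(K, (7*2+3) mod 8) = rotl(K, 1) = 0xFD

0xFD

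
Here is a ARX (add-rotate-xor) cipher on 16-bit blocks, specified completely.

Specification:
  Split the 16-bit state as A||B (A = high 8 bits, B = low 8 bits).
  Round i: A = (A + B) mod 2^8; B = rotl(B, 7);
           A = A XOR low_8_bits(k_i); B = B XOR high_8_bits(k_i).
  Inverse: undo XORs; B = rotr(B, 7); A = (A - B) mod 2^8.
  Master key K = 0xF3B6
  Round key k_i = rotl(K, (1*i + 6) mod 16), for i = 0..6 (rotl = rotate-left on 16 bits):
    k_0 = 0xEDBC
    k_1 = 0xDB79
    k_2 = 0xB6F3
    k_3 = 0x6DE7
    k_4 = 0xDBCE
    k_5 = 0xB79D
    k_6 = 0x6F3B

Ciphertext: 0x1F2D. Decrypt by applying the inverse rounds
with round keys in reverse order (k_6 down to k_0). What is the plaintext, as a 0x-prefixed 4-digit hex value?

0x4F60

s_0 = ciphertext = 0x1F2D
s_1 = InvRound(s_0, k_6) = 0xA084
s_2 = InvRound(s_1, k_5) = 0xD766
s_3 = InvRound(s_2, k_4) = 0x9E7B
s_4 = InvRound(s_3, k_3) = 0x4D2C
s_5 = InvRound(s_4, k_2) = 0x8935
s_6 = InvRound(s_5, k_1) = 0x13DD
s_7 = InvRound(s_6, k_0) = 0x4F60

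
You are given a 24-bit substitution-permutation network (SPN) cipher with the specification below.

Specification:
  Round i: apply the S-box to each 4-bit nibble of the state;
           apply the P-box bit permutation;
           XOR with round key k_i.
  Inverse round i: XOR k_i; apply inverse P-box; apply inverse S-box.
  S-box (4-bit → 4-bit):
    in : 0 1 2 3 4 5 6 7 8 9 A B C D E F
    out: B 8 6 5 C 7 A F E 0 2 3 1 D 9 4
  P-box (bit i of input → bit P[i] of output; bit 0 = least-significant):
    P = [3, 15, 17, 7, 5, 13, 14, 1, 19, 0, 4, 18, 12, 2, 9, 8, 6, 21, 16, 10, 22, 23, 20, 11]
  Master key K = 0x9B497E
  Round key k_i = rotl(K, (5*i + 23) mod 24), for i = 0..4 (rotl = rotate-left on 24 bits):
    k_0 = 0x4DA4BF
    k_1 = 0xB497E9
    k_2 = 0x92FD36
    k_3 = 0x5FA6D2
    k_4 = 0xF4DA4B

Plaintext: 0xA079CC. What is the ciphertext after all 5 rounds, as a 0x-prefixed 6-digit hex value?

s_0 = plaintext = 0xA079CC
s_1 = Round(s_0, k_0) = 0xEDB3D3
s_2 = Round(s_1, k_1) = 0xFFCB97
s_3 = Round(s_2, k_2) = 0x896DBF
s_4 = Round(s_3, k_3) = 0xC18FE6
s_5 = Round(s_4, k_4) = 0xB45DFD

0xB45DFD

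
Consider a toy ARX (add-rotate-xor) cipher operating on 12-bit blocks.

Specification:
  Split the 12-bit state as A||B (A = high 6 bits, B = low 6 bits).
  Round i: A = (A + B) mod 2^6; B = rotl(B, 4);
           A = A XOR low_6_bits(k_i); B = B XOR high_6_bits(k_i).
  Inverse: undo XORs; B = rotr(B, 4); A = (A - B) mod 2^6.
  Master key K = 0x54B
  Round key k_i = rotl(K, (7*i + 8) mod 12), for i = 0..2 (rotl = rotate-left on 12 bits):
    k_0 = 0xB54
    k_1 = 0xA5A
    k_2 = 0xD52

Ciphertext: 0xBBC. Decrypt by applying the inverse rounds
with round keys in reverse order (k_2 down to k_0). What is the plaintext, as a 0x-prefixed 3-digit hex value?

s_0 = ciphertext = 0xBBC
s_1 = InvRound(s_0, k_2) = 0x624
s_2 = InvRound(s_1, k_1) = 0x3B4
s_3 = InvRound(s_2, k_0) = 0xD65

0xD65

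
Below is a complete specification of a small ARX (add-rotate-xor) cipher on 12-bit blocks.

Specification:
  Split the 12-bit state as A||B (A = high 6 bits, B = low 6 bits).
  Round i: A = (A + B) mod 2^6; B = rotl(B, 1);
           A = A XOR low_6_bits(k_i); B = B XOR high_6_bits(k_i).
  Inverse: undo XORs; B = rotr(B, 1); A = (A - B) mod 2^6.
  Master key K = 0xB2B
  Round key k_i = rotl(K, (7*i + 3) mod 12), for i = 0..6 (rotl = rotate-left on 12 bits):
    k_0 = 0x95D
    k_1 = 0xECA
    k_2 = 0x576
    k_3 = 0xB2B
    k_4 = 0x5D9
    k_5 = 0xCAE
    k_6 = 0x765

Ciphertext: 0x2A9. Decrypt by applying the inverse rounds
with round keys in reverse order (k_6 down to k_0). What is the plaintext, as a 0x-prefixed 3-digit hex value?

s_0 = ciphertext = 0x2A9
s_1 = InvRound(s_0, k_6) = 0x55A
s_2 = InvRound(s_1, k_5) = 0x9D4
s_3 = InvRound(s_2, k_4) = 0x761
s_4 = InvRound(s_3, k_3) = 0x426
s_5 = InvRound(s_4, k_2) = 0xB79
s_6 = InvRound(s_5, k_1) = 0x981
s_7 = InvRound(s_6, k_0) = 0xA52

0xA52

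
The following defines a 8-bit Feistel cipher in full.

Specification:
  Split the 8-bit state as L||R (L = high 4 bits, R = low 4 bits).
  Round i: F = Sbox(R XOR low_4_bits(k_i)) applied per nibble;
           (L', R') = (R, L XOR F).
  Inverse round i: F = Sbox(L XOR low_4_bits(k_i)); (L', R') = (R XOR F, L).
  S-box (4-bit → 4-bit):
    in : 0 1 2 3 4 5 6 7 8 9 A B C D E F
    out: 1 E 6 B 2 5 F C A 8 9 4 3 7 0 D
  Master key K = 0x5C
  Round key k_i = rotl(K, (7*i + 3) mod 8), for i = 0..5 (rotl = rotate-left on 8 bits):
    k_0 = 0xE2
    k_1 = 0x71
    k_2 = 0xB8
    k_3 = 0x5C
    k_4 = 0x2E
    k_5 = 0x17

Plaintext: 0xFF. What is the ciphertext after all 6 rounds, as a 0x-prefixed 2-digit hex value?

s_0 = plaintext = 0xFF
s_1 = Round(s_0, k_0) = 0xF8
s_2 = Round(s_1, k_1) = 0x87
s_3 = Round(s_2, k_2) = 0x75
s_4 = Round(s_3, k_3) = 0x5F
s_5 = Round(s_4, k_4) = 0xFB
s_6 = Round(s_5, k_5) = 0xBC

0xBC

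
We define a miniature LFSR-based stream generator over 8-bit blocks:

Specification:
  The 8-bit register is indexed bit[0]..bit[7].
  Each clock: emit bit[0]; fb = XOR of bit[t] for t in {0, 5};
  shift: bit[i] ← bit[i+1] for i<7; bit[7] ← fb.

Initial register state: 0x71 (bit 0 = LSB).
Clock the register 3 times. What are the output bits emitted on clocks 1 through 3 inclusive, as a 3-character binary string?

100

reg_0 = 0x71
clock 1: out=1, reg = 0x38
clock 2: out=0, reg = 0x9C
clock 3: out=0, reg = 0x4E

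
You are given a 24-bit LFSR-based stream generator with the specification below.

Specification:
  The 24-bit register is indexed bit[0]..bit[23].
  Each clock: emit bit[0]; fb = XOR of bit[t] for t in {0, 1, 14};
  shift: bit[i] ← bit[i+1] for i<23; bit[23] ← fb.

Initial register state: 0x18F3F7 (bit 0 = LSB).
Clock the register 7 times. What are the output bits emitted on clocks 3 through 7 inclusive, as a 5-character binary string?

10111

reg_0 = 0x18F3F7
clock 1: out=1, reg = 0x8C79FB
clock 2: out=1, reg = 0xC63CFD
clock 3: out=1, reg = 0xE31E7E
clock 4: out=0, reg = 0xF18F3F
clock 5: out=1, reg = 0x78C79F
clock 6: out=1, reg = 0xBC63CF
clock 7: out=1, reg = 0xDE31E7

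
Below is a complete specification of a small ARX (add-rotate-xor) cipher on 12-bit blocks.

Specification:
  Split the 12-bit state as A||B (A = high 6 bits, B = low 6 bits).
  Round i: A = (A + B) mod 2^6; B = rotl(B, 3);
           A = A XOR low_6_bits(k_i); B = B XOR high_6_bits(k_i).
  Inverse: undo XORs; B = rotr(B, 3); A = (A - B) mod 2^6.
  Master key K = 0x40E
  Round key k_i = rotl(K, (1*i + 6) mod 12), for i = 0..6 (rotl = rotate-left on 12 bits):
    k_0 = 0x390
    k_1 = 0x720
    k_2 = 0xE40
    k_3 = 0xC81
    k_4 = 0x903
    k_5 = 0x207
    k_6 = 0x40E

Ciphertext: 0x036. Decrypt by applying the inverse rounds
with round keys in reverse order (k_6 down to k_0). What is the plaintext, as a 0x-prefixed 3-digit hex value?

0x6C8

s_0 = ciphertext = 0x036
s_1 = InvRound(s_0, k_6) = 0x6B4
s_2 = InvRound(s_1, k_5) = 0xDA7
s_3 = InvRound(s_2, k_4) = 0x758
s_4 = InvRound(s_3, k_3) = 0x1D5
s_5 = InvRound(s_4, k_2) = 0x8A5
s_6 = InvRound(s_5, k_1) = 0xCCF
s_7 = InvRound(s_6, k_0) = 0x6C8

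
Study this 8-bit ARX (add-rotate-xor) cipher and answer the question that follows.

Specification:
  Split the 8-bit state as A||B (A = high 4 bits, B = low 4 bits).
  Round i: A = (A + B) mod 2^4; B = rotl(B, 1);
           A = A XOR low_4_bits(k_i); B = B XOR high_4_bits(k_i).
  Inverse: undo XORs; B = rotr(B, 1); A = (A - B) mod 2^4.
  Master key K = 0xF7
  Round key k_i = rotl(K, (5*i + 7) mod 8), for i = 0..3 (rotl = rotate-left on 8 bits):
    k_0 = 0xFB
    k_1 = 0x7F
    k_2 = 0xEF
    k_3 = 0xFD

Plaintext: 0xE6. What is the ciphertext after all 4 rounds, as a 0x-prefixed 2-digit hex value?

s_0 = plaintext = 0xE6
s_1 = Round(s_0, k_0) = 0xF3
s_2 = Round(s_1, k_1) = 0xD1
s_3 = Round(s_2, k_2) = 0x1C
s_4 = Round(s_3, k_3) = 0x06

0x06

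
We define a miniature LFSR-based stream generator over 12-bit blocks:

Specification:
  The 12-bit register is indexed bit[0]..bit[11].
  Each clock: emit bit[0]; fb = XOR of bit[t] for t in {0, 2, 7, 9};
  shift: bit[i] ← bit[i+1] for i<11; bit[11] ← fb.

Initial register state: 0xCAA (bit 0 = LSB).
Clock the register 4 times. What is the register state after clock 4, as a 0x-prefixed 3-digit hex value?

reg_0 = 0xCAA
clock 1: out=0, reg = 0xE55
clock 2: out=1, reg = 0xF2A
clock 3: out=0, reg = 0xF95
clock 4: out=1, reg = 0x7CA

0x7CA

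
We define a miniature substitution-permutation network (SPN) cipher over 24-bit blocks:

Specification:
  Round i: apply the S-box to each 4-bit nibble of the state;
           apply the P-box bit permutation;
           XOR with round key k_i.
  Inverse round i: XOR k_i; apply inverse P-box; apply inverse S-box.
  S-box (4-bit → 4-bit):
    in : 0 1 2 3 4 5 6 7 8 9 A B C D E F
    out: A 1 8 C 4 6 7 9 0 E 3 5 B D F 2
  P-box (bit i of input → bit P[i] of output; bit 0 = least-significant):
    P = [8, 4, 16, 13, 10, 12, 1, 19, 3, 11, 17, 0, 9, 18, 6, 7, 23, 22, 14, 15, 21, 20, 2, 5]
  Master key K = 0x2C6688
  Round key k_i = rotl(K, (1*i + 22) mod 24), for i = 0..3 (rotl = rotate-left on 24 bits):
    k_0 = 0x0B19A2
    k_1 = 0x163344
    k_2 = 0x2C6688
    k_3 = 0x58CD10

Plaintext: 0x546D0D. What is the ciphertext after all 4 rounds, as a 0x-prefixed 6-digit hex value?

s_0 = plaintext = 0x546D0D
s_1 = Round(s_0, k_0) = 0x146AEF
s_2 = Round(s_1, k_1) = 0x3A6D1E
s_3 = Round(s_2, k_2) = 0xEB41F5
s_4 = Round(s_3, k_3) = 0xE99D6C

0xE99D6C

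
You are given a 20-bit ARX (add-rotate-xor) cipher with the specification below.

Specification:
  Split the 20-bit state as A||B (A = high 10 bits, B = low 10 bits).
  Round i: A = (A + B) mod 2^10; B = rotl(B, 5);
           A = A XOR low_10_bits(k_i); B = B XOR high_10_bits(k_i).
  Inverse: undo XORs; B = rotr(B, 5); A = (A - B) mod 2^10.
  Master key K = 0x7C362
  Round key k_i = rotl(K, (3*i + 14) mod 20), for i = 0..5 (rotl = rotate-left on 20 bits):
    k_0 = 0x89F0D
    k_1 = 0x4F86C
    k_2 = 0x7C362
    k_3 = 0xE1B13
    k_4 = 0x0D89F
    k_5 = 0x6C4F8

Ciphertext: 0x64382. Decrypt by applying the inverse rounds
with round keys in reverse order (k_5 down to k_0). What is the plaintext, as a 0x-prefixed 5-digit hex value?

s_0 = ciphertext = 0x64382
s_1 = InvRound(s_0, k_5) = 0xBDE71
s_2 = InvRound(s_1, k_4) = 0x5D8F2
s_3 = InvRound(s_2, k_3) = 0xF2A9B
s_4 = InvRound(s_3, k_2) = 0xCB57B
s_5 = InvRound(s_4, k_1) = 0xA7CA2
s_6 = InvRound(s_5, k_0) = 0x378B4

0x378B4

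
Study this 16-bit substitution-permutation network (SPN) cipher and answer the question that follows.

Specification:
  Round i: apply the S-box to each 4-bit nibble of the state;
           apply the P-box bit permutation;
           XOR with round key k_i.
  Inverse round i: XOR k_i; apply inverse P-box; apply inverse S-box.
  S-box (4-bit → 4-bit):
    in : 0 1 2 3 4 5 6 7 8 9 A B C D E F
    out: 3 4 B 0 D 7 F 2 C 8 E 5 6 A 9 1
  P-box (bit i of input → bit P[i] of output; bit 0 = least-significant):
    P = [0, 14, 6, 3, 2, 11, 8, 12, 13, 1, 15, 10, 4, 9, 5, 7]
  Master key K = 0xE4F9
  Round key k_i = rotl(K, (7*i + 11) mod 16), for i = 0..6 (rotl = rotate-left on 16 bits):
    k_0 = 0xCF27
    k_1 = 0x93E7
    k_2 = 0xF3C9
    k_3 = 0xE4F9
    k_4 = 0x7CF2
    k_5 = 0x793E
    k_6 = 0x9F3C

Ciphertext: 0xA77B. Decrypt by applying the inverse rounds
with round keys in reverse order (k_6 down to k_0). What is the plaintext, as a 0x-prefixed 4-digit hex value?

s_0 = ciphertext = 0xA77B
s_1 = InvRound(s_0, k_6) = 0x302B
s_2 = InvRound(s_1, k_5) = 0xF350
s_3 = InvRound(s_2, k_4) = 0xAAC3
s_4 = InvRound(s_3, k_3) = 0x5D7D
s_5 = InvRound(s_4, k_2) = 0x6403
s_6 = InvRound(s_5, k_1) = 0xA44C
s_7 = InvRound(s_6, k_0) = 0xC0C6

0xC0C6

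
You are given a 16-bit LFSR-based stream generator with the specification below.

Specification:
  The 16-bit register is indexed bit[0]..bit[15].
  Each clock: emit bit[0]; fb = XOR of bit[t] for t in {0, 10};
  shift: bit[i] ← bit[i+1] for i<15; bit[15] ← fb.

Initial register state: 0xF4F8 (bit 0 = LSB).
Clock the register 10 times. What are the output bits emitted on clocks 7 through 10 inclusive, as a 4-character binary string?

reg_0 = 0xF4F8
clock 1: out=0, reg = 0xFA7C
clock 2: out=0, reg = 0x7D3E
clock 3: out=0, reg = 0xBE9F
clock 4: out=1, reg = 0x5F4F
clock 5: out=1, reg = 0x2FA7
clock 6: out=1, reg = 0x17D3
clock 7: out=1, reg = 0x0BE9
clock 8: out=1, reg = 0x85F4
clock 9: out=0, reg = 0xC2FA
clock 10: out=0, reg = 0x617D

1100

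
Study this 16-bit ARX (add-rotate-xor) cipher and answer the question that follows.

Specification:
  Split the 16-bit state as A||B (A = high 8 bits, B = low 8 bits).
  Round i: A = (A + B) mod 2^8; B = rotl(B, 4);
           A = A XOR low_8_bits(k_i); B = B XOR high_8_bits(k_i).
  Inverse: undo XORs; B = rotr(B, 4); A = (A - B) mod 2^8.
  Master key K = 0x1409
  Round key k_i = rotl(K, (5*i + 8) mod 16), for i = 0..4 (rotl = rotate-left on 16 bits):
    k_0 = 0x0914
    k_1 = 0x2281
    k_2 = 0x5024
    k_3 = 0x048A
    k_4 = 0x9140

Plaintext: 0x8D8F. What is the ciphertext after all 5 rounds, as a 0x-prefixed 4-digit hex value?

s_0 = plaintext = 0x8D8F
s_1 = Round(s_0, k_0) = 0x08F1
s_2 = Round(s_1, k_1) = 0x783D
s_3 = Round(s_2, k_2) = 0x9183
s_4 = Round(s_3, k_3) = 0x9E3C
s_5 = Round(s_4, k_4) = 0x9A52

0x9A52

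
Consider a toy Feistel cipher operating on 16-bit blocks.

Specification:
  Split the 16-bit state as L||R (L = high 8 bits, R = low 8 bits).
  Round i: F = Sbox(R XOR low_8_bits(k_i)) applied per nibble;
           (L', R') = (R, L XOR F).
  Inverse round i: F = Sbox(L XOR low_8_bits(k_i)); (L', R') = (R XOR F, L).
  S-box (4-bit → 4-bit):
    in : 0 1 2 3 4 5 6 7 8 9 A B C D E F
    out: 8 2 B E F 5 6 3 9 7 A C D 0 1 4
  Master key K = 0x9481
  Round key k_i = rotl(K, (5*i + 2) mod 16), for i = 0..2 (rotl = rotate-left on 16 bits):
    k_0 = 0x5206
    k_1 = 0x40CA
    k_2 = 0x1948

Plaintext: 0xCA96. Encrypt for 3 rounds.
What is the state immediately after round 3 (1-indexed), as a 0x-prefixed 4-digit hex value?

s_0 = plaintext = 0xCA96
s_1 = Round(s_0, k_0) = 0x96B2
s_2 = Round(s_1, k_1) = 0xB2AF
s_3 = Round(s_2, k_2) = 0xAFA1

0xAFA1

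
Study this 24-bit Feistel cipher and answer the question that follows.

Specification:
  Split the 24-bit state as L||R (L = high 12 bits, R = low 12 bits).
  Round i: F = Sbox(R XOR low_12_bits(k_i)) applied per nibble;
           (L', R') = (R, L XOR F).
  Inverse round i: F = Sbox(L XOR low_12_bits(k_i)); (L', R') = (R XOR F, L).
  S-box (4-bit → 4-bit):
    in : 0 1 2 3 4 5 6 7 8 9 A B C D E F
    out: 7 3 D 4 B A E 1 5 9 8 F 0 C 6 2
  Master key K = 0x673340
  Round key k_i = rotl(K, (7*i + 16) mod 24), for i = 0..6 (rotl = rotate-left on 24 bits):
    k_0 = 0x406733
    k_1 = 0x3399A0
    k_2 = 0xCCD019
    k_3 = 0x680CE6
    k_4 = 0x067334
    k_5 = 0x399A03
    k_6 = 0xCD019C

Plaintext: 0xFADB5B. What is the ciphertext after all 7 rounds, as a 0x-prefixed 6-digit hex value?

s_0 = plaintext = 0xFADB5B
s_1 = Round(s_0, k_0) = 0xB5BF48
s_2 = Round(s_1, k_1) = 0xF4853E
s_3 = Round(s_2, k_2) = 0x53E599
s_4 = Round(s_3, k_3) = 0x599C2C
s_5 = Round(s_4, k_4) = 0xC2C7AC
s_6 = Round(s_5, k_5) = 0x7AC0AE
s_7 = Round(s_6, k_6) = 0x0AE4E1

0x0AE4E1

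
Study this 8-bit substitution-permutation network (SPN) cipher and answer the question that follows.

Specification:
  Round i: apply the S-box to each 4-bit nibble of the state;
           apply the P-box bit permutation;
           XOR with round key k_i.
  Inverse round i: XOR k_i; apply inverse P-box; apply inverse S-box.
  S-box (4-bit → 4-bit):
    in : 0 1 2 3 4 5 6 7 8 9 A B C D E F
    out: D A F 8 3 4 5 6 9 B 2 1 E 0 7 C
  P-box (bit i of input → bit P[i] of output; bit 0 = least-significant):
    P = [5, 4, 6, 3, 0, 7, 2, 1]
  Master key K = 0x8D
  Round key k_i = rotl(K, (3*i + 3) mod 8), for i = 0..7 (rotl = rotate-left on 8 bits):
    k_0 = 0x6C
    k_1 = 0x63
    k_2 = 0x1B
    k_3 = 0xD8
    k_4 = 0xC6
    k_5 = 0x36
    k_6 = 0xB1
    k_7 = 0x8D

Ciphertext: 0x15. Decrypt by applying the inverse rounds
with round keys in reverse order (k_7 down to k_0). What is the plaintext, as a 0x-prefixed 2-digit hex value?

0xD4

s_0 = ciphertext = 0x15
s_1 = InvRound(s_0, k_7) = 0xA1
s_2 = InvRound(s_1, k_6) = 0xDA
s_3 = InvRound(s_2, k_5) = 0x70
s_4 = InvRound(s_3, k_4) = 0xC4
s_5 = InvRound(s_4, k_3) = 0x51
s_6 = InvRound(s_5, k_2) = 0x3F
s_7 = InvRound(s_6, k_1) = 0x5C
s_8 = InvRound(s_7, k_0) = 0xD4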